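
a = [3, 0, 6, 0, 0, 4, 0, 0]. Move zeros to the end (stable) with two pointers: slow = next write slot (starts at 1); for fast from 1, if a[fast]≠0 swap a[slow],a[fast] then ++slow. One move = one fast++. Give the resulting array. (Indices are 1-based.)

[3, 6, 4, 0, 0, 0, 0, 0]

(s=1,f=1) a[fast]=3≠0 swap→a[1]=3 → slow++,fast++
(s=2,f=2) a[fast]=0 → fast++
(s=2,f=3) a[fast]=6≠0 swap→a[2]=6 → slow++,fast++
(s=3,f=4) a[fast]=0 → fast++
(s=3,f=5) a[fast]=0 → fast++
(s=3,f=6) a[fast]=4≠0 swap→a[3]=4 → slow++,fast++
(s=4,f=7) a[fast]=0 → fast++
(s=4,f=8) a[fast]=0 → fast++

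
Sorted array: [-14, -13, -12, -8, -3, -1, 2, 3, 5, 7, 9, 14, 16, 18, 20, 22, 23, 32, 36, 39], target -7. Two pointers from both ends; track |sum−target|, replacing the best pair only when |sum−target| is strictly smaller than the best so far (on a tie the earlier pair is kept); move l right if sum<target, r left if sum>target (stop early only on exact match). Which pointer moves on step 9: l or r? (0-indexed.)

r

l=0 r=19: -14+39=25 d=32 *, r--
l=0 r=18: -14+36=22 d=29 *, r--
l=0 r=17: -14+32=18 d=25 *, r--
l=0 r=16: -14+23=9 d=16 *, r--
l=0 r=15: -14+22=8 d=15 *, r--
l=0 r=14: -14+20=6 d=13 *, r--
l=0 r=13: -14+18=4 d=11 *, r--
l=0 r=12: -14+16=2 d=9 *, r--
l=0 r=11: -14+14=0 d=7 *, r--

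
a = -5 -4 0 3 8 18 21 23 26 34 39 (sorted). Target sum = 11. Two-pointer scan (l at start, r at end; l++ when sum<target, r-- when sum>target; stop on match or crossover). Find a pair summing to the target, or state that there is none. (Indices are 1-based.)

(3, 8)

l=1 r=11: -5+39=34 >11, r--
l=1 r=10: -5+34=29 >11, r--
l=1 r=9: -5+26=21 >11, r--
l=1 r=8: -5+23=18 >11, r--
l=1 r=7: -5+21=16 >11, r--
l=1 r=6: -5+18=13 >11, r--
l=1 r=5: -5+8=3 <11, l++
l=2 r=5: -4+8=4 <11, l++
l=3 r=5: 0+8=8 <11, l++
l=4 r=5: 3+8=11, found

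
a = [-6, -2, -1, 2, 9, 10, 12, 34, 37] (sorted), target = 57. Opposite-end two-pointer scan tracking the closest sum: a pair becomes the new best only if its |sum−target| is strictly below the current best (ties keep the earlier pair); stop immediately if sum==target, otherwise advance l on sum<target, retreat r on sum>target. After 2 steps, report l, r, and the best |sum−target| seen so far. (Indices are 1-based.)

l=3, r=9, best |Δ|=22

[1,9] -6+37=31 d=26 * → l++
[2,9] -2+37=35 d=22 * → l++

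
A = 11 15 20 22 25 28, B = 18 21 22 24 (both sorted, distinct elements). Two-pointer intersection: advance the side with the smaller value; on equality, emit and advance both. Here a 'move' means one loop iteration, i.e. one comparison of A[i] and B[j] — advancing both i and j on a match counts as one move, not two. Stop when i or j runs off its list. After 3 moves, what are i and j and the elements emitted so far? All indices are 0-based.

i=2, j=1, emitted=[]

[i=0,j=0] 11<18 → i++
[i=1,j=0] 15<18 → i++
[i=2,j=0] 20>18 → j++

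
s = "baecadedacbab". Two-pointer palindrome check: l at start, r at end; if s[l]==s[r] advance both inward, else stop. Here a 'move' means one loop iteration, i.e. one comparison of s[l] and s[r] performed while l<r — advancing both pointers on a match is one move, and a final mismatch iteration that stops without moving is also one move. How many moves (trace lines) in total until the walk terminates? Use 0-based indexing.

3 moves

[0,12] 'b'=='b' → l++,r--
[1,11] 'a'=='a' → l++,r--
[2,10] 'e'!='b' → stop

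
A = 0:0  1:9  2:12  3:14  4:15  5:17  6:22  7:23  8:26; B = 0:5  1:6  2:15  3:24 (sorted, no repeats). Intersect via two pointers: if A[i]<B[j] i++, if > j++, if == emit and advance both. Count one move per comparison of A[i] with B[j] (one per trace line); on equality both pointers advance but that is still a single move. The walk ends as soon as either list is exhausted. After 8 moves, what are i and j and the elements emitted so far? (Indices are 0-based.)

[i=0,j=0] 0<5 → i++
[i=1,j=0] 9>5 → j++
[i=1,j=1] 9>6 → j++
[i=1,j=2] 9<15 → i++
[i=2,j=2] 12<15 → i++
[i=3,j=2] 14<15 → i++
[i=4,j=2] 15==15 emit → i++,j++
[i=5,j=3] 17<24 → i++

i=6, j=3, emitted=[15]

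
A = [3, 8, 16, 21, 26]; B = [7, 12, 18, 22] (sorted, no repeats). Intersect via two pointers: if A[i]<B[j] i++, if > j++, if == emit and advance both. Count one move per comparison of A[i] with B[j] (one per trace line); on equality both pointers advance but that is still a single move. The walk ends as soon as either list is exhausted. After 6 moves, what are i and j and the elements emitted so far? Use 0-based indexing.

i=0 j=0: 3<7, i++
i=1 j=0: 8>7, j++
i=1 j=1: 8<12, i++
i=2 j=1: 16>12, j++
i=2 j=2: 16<18, i++
i=3 j=2: 21>18, j++

i=3, j=3, emitted=[]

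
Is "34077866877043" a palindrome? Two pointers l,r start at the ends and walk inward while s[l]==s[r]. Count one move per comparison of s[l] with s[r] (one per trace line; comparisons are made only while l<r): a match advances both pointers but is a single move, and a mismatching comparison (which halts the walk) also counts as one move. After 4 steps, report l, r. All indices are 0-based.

[0,13] '3'=='3' → l++,r--
[1,12] '4'=='4' → l++,r--
[2,11] '0'=='0' → l++,r--
[3,10] '7'=='7' → l++,r--

l=4, r=9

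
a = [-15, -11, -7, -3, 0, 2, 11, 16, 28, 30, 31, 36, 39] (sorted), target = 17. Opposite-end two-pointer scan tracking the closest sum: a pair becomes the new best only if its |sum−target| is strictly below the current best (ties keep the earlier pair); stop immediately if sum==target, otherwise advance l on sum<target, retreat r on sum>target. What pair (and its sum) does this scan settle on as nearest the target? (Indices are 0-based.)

l=0 r=12: -15+39=24 d=7 *, r--
l=0 r=11: -15+36=21 d=4 *, r--
l=0 r=10: -15+31=16 d=1 *, l++
l=1 r=10: -11+31=20 d=3, r--
l=1 r=9: -11+30=19 d=2, r--
l=1 r=8: -11+28=17 d=0 *, stop

pair (-11, 28) with sum 17 (|Δ|=0)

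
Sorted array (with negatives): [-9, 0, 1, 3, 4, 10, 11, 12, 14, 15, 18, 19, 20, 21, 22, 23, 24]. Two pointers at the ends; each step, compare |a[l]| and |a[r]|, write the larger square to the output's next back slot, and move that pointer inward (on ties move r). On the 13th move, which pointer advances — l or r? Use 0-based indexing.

l=0 r=16: |-9|<=|24| out[16]=576, r--
l=0 r=15: |-9|<=|23| out[15]=529, r--
l=0 r=14: |-9|<=|22| out[14]=484, r--
l=0 r=13: |-9|<=|21| out[13]=441, r--
l=0 r=12: |-9|<=|20| out[12]=400, r--
l=0 r=11: |-9|<=|19| out[11]=361, r--
l=0 r=10: |-9|<=|18| out[10]=324, r--
l=0 r=9: |-9|<=|15| out[9]=225, r--
l=0 r=8: |-9|<=|14| out[8]=196, r--
l=0 r=7: |-9|<=|12| out[7]=144, r--
l=0 r=6: |-9|<=|11| out[6]=121, r--
l=0 r=5: |-9|<=|10| out[5]=100, r--
l=0 r=4: |-9|>|4| out[4]=81, l++

l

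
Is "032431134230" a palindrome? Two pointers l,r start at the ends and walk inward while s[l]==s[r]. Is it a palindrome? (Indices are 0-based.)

palindrome

l=0 r=11: '0'=='0', l++,r--
l=1 r=10: '3'=='3', l++,r--
l=2 r=9: '2'=='2', l++,r--
l=3 r=8: '4'=='4', l++,r--
l=4 r=7: '3'=='3', l++,r--
l=5 r=6: '1'=='1', l++,r--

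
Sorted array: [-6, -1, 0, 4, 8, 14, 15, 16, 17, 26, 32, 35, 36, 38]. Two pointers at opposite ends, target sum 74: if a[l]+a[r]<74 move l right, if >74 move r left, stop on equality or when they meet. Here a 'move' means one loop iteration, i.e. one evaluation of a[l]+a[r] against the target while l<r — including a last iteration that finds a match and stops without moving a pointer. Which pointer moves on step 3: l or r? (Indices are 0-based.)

[0,13] -6+38=32 <74 → l++
[1,13] -1+38=37 <74 → l++
[2,13] 0+38=38 <74 → l++

l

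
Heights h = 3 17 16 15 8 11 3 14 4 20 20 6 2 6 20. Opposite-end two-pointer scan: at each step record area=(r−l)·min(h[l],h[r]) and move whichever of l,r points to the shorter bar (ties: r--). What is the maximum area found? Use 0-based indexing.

max area = 221

l=0 r=14: min(3,20)*14=42 best=42 *, l++
l=1 r=14: min(17,20)*13=221 best=221 *, l++
l=2 r=14: min(16,20)*12=192 best=221, l++
l=3 r=14: min(15,20)*11=165 best=221, l++
l=4 r=14: min(8,20)*10=80 best=221, l++
l=5 r=14: min(11,20)*9=99 best=221, l++
l=6 r=14: min(3,20)*8=24 best=221, l++
l=7 r=14: min(14,20)*7=98 best=221, l++
l=8 r=14: min(4,20)*6=24 best=221, l++
l=9 r=14: min(20,20)*5=100 best=221, r--
l=9 r=13: min(20,6)*4=24 best=221, r--
l=9 r=12: min(20,2)*3=6 best=221, r--
l=9 r=11: min(20,6)*2=12 best=221, r--
l=9 r=10: min(20,20)*1=20 best=221, r--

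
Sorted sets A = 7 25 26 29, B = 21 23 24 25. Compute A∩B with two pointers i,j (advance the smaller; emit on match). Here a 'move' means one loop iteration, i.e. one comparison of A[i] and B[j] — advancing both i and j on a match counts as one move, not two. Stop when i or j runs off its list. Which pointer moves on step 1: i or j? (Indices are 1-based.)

i

[i=1,j=1] 7<21 → i++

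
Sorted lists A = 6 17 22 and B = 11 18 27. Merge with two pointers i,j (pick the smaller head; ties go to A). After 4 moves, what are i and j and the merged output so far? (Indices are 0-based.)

i=2, j=2, merged so far=[6, 11, 17, 18]

i=0 j=0: A[i]=6<=B[j]=11 take 6, i++
i=1 j=0: A[i]=17>B[j]=11 take 11, j++
i=1 j=1: A[i]=17<=B[j]=18 take 17, i++
i=2 j=1: A[i]=22>B[j]=18 take 18, j++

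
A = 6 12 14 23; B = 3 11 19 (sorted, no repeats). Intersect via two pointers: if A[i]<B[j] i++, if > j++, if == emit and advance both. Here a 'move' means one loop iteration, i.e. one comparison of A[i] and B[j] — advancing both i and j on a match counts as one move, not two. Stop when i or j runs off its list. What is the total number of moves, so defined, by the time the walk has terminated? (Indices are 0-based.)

[i=0,j=0] 6>3 → j++
[i=0,j=1] 6<11 → i++
[i=1,j=1] 12>11 → j++
[i=1,j=2] 12<19 → i++
[i=2,j=2] 14<19 → i++
[i=3,j=2] 23>19 → j++

6 moves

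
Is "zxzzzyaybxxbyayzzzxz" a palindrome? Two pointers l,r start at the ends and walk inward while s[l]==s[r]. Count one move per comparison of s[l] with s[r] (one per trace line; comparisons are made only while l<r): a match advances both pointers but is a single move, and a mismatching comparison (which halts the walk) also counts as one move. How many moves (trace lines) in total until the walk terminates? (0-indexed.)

10 moves

l=0 r=19: 'z'=='z', l++,r--
l=1 r=18: 'x'=='x', l++,r--
l=2 r=17: 'z'=='z', l++,r--
l=3 r=16: 'z'=='z', l++,r--
l=4 r=15: 'z'=='z', l++,r--
l=5 r=14: 'y'=='y', l++,r--
l=6 r=13: 'a'=='a', l++,r--
l=7 r=12: 'y'=='y', l++,r--
l=8 r=11: 'b'=='b', l++,r--
l=9 r=10: 'x'=='x', l++,r--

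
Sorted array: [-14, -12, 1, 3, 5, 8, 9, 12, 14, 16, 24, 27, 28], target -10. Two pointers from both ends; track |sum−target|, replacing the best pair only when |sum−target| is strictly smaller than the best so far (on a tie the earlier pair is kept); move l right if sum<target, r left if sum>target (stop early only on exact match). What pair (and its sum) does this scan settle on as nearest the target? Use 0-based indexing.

[0,12] -14+28=14 d=24 * → r--
[0,11] -14+27=13 d=23 * → r--
[0,10] -14+24=10 d=20 * → r--
[0,9] -14+16=2 d=12 * → r--
[0,8] -14+14=0 d=10 * → r--
[0,7] -14+12=-2 d=8 * → r--
[0,6] -14+9=-5 d=5 * → r--
[0,5] -14+8=-6 d=4 * → r--
[0,4] -14+5=-9 d=1 * → r--
[0,3] -14+3=-11 d=1 → l++
[1,3] -12+3=-9 d=1 → r--
[1,2] -12+1=-11 d=1 → l++

pair (-14, 5) with sum -9 (|Δ|=1)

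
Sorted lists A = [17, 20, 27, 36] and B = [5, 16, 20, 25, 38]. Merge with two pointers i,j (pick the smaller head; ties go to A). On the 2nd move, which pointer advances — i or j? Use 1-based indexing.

[i=1,j=1] A[i]=17>B[j]=5 take 5 → j++
[i=1,j=2] A[i]=17>B[j]=16 take 16 → j++

j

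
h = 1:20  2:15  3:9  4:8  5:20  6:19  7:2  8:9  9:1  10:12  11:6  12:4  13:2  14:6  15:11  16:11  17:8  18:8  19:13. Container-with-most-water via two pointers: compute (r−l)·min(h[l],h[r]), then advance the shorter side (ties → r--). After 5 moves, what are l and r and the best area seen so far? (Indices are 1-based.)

[1,19] min(20,13)*18=234 best=234 * → r--
[1,18] min(20,8)*17=136 best=234 → r--
[1,17] min(20,8)*16=128 best=234 → r--
[1,16] min(20,11)*15=165 best=234 → r--
[1,15] min(20,11)*14=154 best=234 → r--

l=1, r=14, best area=234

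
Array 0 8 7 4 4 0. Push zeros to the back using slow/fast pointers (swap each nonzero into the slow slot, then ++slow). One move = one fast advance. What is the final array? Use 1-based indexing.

(s=1,f=1) a[fast]=0 → fast++
(s=1,f=2) a[fast]=8≠0 swap→a[1]=8 → slow++,fast++
(s=2,f=3) a[fast]=7≠0 swap→a[2]=7 → slow++,fast++
(s=3,f=4) a[fast]=4≠0 swap→a[3]=4 → slow++,fast++
(s=4,f=5) a[fast]=4≠0 swap→a[4]=4 → slow++,fast++
(s=5,f=6) a[fast]=0 → fast++

[8, 7, 4, 4, 0, 0]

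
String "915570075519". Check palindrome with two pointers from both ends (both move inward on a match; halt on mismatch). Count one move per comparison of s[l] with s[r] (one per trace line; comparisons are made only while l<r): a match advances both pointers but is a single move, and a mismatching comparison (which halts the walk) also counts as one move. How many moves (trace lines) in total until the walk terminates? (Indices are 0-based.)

6 moves

[0,11] '9'=='9' → l++,r--
[1,10] '1'=='1' → l++,r--
[2,9] '5'=='5' → l++,r--
[3,8] '5'=='5' → l++,r--
[4,7] '7'=='7' → l++,r--
[5,6] '0'=='0' → l++,r--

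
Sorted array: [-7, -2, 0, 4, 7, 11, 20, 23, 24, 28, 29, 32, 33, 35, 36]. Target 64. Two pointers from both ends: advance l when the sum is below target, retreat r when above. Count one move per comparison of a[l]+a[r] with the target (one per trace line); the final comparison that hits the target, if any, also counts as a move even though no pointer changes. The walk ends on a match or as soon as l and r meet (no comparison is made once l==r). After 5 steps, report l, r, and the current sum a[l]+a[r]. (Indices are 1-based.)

l=6, r=15, sum=47

[1,15] -7+36=29 <64 → l++
[2,15] -2+36=34 <64 → l++
[3,15] 0+36=36 <64 → l++
[4,15] 4+36=40 <64 → l++
[5,15] 7+36=43 <64 → l++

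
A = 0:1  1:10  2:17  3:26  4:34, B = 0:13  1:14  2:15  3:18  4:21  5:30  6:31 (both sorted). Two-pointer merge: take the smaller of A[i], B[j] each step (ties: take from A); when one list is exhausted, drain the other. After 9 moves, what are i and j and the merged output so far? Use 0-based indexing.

i=0 j=0: A[i]=1<=B[j]=13 take 1, i++
i=1 j=0: A[i]=10<=B[j]=13 take 10, i++
i=2 j=0: A[i]=17>B[j]=13 take 13, j++
i=2 j=1: A[i]=17>B[j]=14 take 14, j++
i=2 j=2: A[i]=17>B[j]=15 take 15, j++
i=2 j=3: A[i]=17<=B[j]=18 take 17, i++
i=3 j=3: A[i]=26>B[j]=18 take 18, j++
i=3 j=4: A[i]=26>B[j]=21 take 21, j++
i=3 j=5: A[i]=26<=B[j]=30 take 26, i++

i=4, j=5, merged so far=[1, 10, 13, 14, 15, 17, 18, 21, 26]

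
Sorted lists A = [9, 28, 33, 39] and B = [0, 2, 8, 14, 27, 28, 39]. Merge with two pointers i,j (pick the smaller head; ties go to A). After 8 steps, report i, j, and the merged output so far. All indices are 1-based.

[i=1,j=1] A[i]=9>B[j]=0 take 0 → j++
[i=1,j=2] A[i]=9>B[j]=2 take 2 → j++
[i=1,j=3] A[i]=9>B[j]=8 take 8 → j++
[i=1,j=4] A[i]=9<=B[j]=14 take 9 → i++
[i=2,j=4] A[i]=28>B[j]=14 take 14 → j++
[i=2,j=5] A[i]=28>B[j]=27 take 27 → j++
[i=2,j=6] A[i]=28<=B[j]=28 take 28 → i++
[i=3,j=6] A[i]=33>B[j]=28 take 28 → j++

i=3, j=7, merged so far=[0, 2, 8, 9, 14, 27, 28, 28]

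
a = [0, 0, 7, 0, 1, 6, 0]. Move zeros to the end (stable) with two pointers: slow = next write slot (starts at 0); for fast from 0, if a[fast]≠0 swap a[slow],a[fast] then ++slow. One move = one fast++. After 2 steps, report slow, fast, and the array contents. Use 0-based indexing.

slow=0, fast=2, a=[0, 0, 7, 0, 1, 6, 0]

slow=0 fast=0: a[fast]=0, fast++
slow=0 fast=1: a[fast]=0, fast++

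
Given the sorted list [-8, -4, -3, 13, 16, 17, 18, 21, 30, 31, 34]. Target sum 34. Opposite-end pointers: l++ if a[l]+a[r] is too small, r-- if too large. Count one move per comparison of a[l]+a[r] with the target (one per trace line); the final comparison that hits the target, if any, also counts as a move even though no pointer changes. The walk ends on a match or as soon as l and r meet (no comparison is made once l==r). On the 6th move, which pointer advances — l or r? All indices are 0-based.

r

l=0 r=10: -8+34=26 <34, l++
l=1 r=10: -4+34=30 <34, l++
l=2 r=10: -3+34=31 <34, l++
l=3 r=10: 13+34=47 >34, r--
l=3 r=9: 13+31=44 >34, r--
l=3 r=8: 13+30=43 >34, r--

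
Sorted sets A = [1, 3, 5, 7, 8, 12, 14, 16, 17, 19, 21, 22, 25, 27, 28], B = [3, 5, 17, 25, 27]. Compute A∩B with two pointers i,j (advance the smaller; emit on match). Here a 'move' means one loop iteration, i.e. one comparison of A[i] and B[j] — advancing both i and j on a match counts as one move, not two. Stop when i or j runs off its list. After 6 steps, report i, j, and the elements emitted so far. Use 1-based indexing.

i=1 j=1: 1<3, i++
i=2 j=1: 3==3 emit, i++,j++
i=3 j=2: 5==5 emit, i++,j++
i=4 j=3: 7<17, i++
i=5 j=3: 8<17, i++
i=6 j=3: 12<17, i++

i=7, j=3, emitted=[3, 5]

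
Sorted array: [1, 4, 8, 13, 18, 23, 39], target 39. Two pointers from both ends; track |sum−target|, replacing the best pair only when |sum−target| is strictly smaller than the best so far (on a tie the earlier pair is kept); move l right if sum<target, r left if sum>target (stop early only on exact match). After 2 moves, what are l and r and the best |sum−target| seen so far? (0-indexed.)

[0,6] 1+39=40 d=1 * → r--
[0,5] 1+23=24 d=15 → l++

l=1, r=5, best |Δ|=1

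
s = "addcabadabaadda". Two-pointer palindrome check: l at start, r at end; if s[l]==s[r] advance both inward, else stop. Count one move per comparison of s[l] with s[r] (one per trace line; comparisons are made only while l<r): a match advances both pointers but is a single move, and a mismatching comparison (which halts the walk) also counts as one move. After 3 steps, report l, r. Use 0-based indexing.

[0,14] 'a'=='a' → l++,r--
[1,13] 'd'=='d' → l++,r--
[2,12] 'd'=='d' → l++,r--

l=3, r=11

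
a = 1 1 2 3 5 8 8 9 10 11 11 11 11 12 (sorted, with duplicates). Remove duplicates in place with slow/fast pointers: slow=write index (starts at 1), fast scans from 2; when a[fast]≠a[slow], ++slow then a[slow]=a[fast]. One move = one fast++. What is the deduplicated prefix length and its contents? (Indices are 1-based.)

(s=1,f=2) a[fast]=1=a[slow] dup → fast++
(s=1,f=3) a[fast]=2≠a[slow]=1 write a[2]=2 → slow++,fast++
(s=2,f=4) a[fast]=3≠a[slow]=2 write a[3]=3 → slow++,fast++
(s=3,f=5) a[fast]=5≠a[slow]=3 write a[4]=5 → slow++,fast++
(s=4,f=6) a[fast]=8≠a[slow]=5 write a[5]=8 → slow++,fast++
(s=5,f=7) a[fast]=8=a[slow] dup → fast++
(s=5,f=8) a[fast]=9≠a[slow]=8 write a[6]=9 → slow++,fast++
(s=6,f=9) a[fast]=10≠a[slow]=9 write a[7]=10 → slow++,fast++
(s=7,f=10) a[fast]=11≠a[slow]=10 write a[8]=11 → slow++,fast++
(s=8,f=11) a[fast]=11=a[slow] dup → fast++
(s=8,f=12) a[fast]=11=a[slow] dup → fast++
(s=8,f=13) a[fast]=11=a[slow] dup → fast++
(s=8,f=14) a[fast]=12≠a[slow]=11 write a[9]=12 → slow++,fast++

length 9; prefix = [1, 2, 3, 5, 8, 9, 10, 11, 12]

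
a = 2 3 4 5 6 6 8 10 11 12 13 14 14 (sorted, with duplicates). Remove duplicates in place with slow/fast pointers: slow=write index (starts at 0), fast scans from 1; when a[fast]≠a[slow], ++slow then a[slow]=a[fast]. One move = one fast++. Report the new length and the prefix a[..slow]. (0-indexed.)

length 11; prefix = [2, 3, 4, 5, 6, 8, 10, 11, 12, 13, 14]

(s=0,f=1) a[fast]=3≠a[slow]=2 write a[1]=3 → slow++,fast++
(s=1,f=2) a[fast]=4≠a[slow]=3 write a[2]=4 → slow++,fast++
(s=2,f=3) a[fast]=5≠a[slow]=4 write a[3]=5 → slow++,fast++
(s=3,f=4) a[fast]=6≠a[slow]=5 write a[4]=6 → slow++,fast++
(s=4,f=5) a[fast]=6=a[slow] dup → fast++
(s=4,f=6) a[fast]=8≠a[slow]=6 write a[5]=8 → slow++,fast++
(s=5,f=7) a[fast]=10≠a[slow]=8 write a[6]=10 → slow++,fast++
(s=6,f=8) a[fast]=11≠a[slow]=10 write a[7]=11 → slow++,fast++
(s=7,f=9) a[fast]=12≠a[slow]=11 write a[8]=12 → slow++,fast++
(s=8,f=10) a[fast]=13≠a[slow]=12 write a[9]=13 → slow++,fast++
(s=9,f=11) a[fast]=14≠a[slow]=13 write a[10]=14 → slow++,fast++
(s=10,f=12) a[fast]=14=a[slow] dup → fast++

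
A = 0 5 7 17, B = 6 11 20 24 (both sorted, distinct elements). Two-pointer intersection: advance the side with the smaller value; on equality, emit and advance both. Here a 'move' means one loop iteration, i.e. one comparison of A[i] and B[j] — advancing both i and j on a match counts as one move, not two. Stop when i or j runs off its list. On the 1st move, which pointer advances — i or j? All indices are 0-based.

i=0 j=0: 0<6, i++

i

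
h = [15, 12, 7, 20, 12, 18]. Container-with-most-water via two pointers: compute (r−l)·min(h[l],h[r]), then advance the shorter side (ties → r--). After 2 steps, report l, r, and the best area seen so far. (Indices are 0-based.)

l=2, r=5, best area=75

l=0 r=5: min(15,18)*5=75 best=75 *, l++
l=1 r=5: min(12,18)*4=48 best=75, l++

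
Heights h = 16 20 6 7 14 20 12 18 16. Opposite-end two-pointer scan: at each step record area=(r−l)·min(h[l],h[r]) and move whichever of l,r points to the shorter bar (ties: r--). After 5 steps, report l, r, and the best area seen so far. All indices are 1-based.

l=1 r=9: min(16,16)*8=128 best=128 *, r--
l=1 r=8: min(16,18)*7=112 best=128, l++
l=2 r=8: min(20,18)*6=108 best=128, r--
l=2 r=7: min(20,12)*5=60 best=128, r--
l=2 r=6: min(20,20)*4=80 best=128, r--

l=2, r=5, best area=128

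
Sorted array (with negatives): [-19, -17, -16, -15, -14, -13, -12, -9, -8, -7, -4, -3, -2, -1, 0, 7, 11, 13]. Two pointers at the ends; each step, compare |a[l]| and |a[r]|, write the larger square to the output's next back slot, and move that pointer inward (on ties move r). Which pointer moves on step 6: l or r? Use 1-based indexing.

r

l=1 r=18: |-19|>|13| out[18]=361, l++
l=2 r=18: |-17|>|13| out[17]=289, l++
l=3 r=18: |-16|>|13| out[16]=256, l++
l=4 r=18: |-15|>|13| out[15]=225, l++
l=5 r=18: |-14|>|13| out[14]=196, l++
l=6 r=18: |-13|<=|13| out[13]=169, r--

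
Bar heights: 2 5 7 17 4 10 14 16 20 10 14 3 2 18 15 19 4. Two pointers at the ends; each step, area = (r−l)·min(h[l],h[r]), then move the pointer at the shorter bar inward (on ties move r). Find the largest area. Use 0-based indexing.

max area = 204

[0,16] min(2,4)*16=32 best=32 * → l++
[1,16] min(5,4)*15=60 best=60 * → r--
[1,15] min(5,19)*14=70 best=70 * → l++
[2,15] min(7,19)*13=91 best=91 * → l++
[3,15] min(17,19)*12=204 best=204 * → l++
[4,15] min(4,19)*11=44 best=204 → l++
[5,15] min(10,19)*10=100 best=204 → l++
[6,15] min(14,19)*9=126 best=204 → l++
[7,15] min(16,19)*8=128 best=204 → l++
[8,15] min(20,19)*7=133 best=204 → r--
[8,14] min(20,15)*6=90 best=204 → r--
[8,13] min(20,18)*5=90 best=204 → r--
[8,12] min(20,2)*4=8 best=204 → r--
[8,11] min(20,3)*3=9 best=204 → r--
[8,10] min(20,14)*2=28 best=204 → r--
[8,9] min(20,10)*1=10 best=204 → r--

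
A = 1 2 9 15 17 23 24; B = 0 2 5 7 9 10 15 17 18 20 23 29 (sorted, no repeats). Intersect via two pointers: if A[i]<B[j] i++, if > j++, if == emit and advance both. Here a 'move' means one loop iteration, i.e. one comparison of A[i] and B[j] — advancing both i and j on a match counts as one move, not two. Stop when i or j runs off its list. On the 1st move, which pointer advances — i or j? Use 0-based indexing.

i=0 j=0: 1>0, j++

j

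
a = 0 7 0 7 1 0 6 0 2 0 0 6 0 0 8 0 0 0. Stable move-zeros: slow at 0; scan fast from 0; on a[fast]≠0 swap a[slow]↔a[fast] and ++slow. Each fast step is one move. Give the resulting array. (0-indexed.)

[7, 7, 1, 6, 2, 6, 8, 0, 0, 0, 0, 0, 0, 0, 0, 0, 0, 0]

slow=0 fast=0: a[fast]=0, fast++
slow=0 fast=1: a[fast]=7≠0 swap→a[0]=7, slow++,fast++
slow=1 fast=2: a[fast]=0, fast++
slow=1 fast=3: a[fast]=7≠0 swap→a[1]=7, slow++,fast++
slow=2 fast=4: a[fast]=1≠0 swap→a[2]=1, slow++,fast++
slow=3 fast=5: a[fast]=0, fast++
slow=3 fast=6: a[fast]=6≠0 swap→a[3]=6, slow++,fast++
slow=4 fast=7: a[fast]=0, fast++
slow=4 fast=8: a[fast]=2≠0 swap→a[4]=2, slow++,fast++
slow=5 fast=9: a[fast]=0, fast++
slow=5 fast=10: a[fast]=0, fast++
slow=5 fast=11: a[fast]=6≠0 swap→a[5]=6, slow++,fast++
slow=6 fast=12: a[fast]=0, fast++
slow=6 fast=13: a[fast]=0, fast++
slow=6 fast=14: a[fast]=8≠0 swap→a[6]=8, slow++,fast++
slow=7 fast=15: a[fast]=0, fast++
slow=7 fast=16: a[fast]=0, fast++
slow=7 fast=17: a[fast]=0, fast++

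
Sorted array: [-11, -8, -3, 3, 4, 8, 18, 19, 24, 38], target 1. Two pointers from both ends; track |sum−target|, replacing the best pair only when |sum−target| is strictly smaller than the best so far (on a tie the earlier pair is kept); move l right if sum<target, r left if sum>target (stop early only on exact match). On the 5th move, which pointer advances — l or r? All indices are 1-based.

l

l=1 r=10: -11+38=27 d=26 *, r--
l=1 r=9: -11+24=13 d=12 *, r--
l=1 r=8: -11+19=8 d=7 *, r--
l=1 r=7: -11+18=7 d=6 *, r--
l=1 r=6: -11+8=-3 d=4 *, l++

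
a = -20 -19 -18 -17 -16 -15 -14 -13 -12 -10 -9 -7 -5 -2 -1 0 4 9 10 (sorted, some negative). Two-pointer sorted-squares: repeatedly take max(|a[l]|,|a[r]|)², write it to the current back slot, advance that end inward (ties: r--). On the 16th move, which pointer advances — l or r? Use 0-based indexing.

[0,18] |-20|>|10| out[18]=400 → l++
[1,18] |-19|>|10| out[17]=361 → l++
[2,18] |-18|>|10| out[16]=324 → l++
[3,18] |-17|>|10| out[15]=289 → l++
[4,18] |-16|>|10| out[14]=256 → l++
[5,18] |-15|>|10| out[13]=225 → l++
[6,18] |-14|>|10| out[12]=196 → l++
[7,18] |-13|>|10| out[11]=169 → l++
[8,18] |-12|>|10| out[10]=144 → l++
[9,18] |-10|<=|10| out[9]=100 → r--
[9,17] |-10|>|9| out[8]=100 → l++
[10,17] |-9|<=|9| out[7]=81 → r--
[10,16] |-9|>|4| out[6]=81 → l++
[11,16] |-7|>|4| out[5]=49 → l++
[12,16] |-5|>|4| out[4]=25 → l++
[13,16] |-2|<=|4| out[3]=16 → r--

r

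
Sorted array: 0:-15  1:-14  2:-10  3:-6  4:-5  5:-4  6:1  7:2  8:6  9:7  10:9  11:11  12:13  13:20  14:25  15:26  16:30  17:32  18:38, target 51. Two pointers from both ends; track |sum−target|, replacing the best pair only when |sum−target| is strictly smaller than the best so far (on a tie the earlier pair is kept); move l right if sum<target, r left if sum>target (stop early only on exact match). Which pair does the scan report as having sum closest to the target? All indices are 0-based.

pair (13, 38) with sum 51 (|Δ|=0)

[0,18] -15+38=23 d=28 * → l++
[1,18] -14+38=24 d=27 * → l++
[2,18] -10+38=28 d=23 * → l++
[3,18] -6+38=32 d=19 * → l++
[4,18] -5+38=33 d=18 * → l++
[5,18] -4+38=34 d=17 * → l++
[6,18] 1+38=39 d=12 * → l++
[7,18] 2+38=40 d=11 * → l++
[8,18] 6+38=44 d=7 * → l++
[9,18] 7+38=45 d=6 * → l++
[10,18] 9+38=47 d=4 * → l++
[11,18] 11+38=49 d=2 * → l++
[12,18] 13+38=51 d=0 * → stop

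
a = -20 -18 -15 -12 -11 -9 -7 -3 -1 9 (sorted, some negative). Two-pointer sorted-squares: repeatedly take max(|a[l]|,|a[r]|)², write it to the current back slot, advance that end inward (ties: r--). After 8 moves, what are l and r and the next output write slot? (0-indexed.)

[0,9] |-20|>|9| out[9]=400 → l++
[1,9] |-18|>|9| out[8]=324 → l++
[2,9] |-15|>|9| out[7]=225 → l++
[3,9] |-12|>|9| out[6]=144 → l++
[4,9] |-11|>|9| out[5]=121 → l++
[5,9] |-9|<=|9| out[4]=81 → r--
[5,8] |-9|>|-1| out[3]=81 → l++
[6,8] |-7|>|-1| out[2]=49 → l++

l=7, r=8, next write slot=1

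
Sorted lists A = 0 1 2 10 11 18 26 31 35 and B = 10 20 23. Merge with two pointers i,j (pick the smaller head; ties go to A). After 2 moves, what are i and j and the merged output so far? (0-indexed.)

[i=0,j=0] A[i]=0<=B[j]=10 take 0 → i++
[i=1,j=0] A[i]=1<=B[j]=10 take 1 → i++

i=2, j=0, merged so far=[0, 1]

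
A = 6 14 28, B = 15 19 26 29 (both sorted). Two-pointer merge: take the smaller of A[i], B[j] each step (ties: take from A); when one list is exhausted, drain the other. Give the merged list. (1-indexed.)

i=1 j=1: A[i]=6<=B[j]=15 take 6, i++
i=2 j=1: A[i]=14<=B[j]=15 take 14, i++
i=3 j=1: A[i]=28>B[j]=15 take 15, j++
i=3 j=2: A[i]=28>B[j]=19 take 19, j++
i=3 j=3: A[i]=28>B[j]=26 take 26, j++
i=3 j=4: A[i]=28<=B[j]=29 take 28, i++
i=4 j=4: A done, take B[j]=29, j++

[6, 14, 15, 19, 26, 28, 29]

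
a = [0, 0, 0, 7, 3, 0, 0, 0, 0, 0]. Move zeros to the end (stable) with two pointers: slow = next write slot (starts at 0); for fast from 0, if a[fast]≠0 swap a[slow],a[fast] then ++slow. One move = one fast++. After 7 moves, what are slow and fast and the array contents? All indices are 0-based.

(s=0,f=0) a[fast]=0 → fast++
(s=0,f=1) a[fast]=0 → fast++
(s=0,f=2) a[fast]=0 → fast++
(s=0,f=3) a[fast]=7≠0 swap→a[0]=7 → slow++,fast++
(s=1,f=4) a[fast]=3≠0 swap→a[1]=3 → slow++,fast++
(s=2,f=5) a[fast]=0 → fast++
(s=2,f=6) a[fast]=0 → fast++

slow=2, fast=7, a=[7, 3, 0, 0, 0, 0, 0, 0, 0, 0]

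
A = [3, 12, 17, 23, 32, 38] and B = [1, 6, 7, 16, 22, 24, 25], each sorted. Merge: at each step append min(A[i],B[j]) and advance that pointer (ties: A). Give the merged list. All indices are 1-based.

i=1 j=1: A[i]=3>B[j]=1 take 1, j++
i=1 j=2: A[i]=3<=B[j]=6 take 3, i++
i=2 j=2: A[i]=12>B[j]=6 take 6, j++
i=2 j=3: A[i]=12>B[j]=7 take 7, j++
i=2 j=4: A[i]=12<=B[j]=16 take 12, i++
i=3 j=4: A[i]=17>B[j]=16 take 16, j++
i=3 j=5: A[i]=17<=B[j]=22 take 17, i++
i=4 j=5: A[i]=23>B[j]=22 take 22, j++
i=4 j=6: A[i]=23<=B[j]=24 take 23, i++
i=5 j=6: A[i]=32>B[j]=24 take 24, j++
i=5 j=7: A[i]=32>B[j]=25 take 25, j++
i=5 j=8: B done, take A[i]=32, i++
i=6 j=8: B done, take A[i]=38, i++

[1, 3, 6, 7, 12, 16, 17, 22, 23, 24, 25, 32, 38]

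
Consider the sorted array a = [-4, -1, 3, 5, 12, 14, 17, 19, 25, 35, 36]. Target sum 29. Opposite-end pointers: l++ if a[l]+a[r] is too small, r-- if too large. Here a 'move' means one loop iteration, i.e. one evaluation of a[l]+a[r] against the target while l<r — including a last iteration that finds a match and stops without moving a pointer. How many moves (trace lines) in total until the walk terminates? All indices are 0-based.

[0,10] -4+36=32 >29 → r--
[0,9] -4+35=31 >29 → r--
[0,8] -4+25=21 <29 → l++
[1,8] -1+25=24 <29 → l++
[2,8] 3+25=28 <29 → l++
[3,8] 5+25=30 >29 → r--
[3,7] 5+19=24 <29 → l++
[4,7] 12+19=31 >29 → r--
[4,6] 12+17=29 → found

9 moves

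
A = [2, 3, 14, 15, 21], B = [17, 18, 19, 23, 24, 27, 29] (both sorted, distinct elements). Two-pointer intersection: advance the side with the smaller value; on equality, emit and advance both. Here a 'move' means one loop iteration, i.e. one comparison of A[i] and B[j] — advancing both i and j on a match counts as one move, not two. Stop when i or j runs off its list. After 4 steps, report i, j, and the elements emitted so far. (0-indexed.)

i=4, j=0, emitted=[]

i=0 j=0: 2<17, i++
i=1 j=0: 3<17, i++
i=2 j=0: 14<17, i++
i=3 j=0: 15<17, i++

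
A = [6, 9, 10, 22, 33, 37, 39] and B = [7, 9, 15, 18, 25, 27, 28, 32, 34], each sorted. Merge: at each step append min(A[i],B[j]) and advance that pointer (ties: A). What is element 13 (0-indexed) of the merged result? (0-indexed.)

i=0 j=0: A[i]=6<=B[j]=7 take 6, i++
i=1 j=0: A[i]=9>B[j]=7 take 7, j++
i=1 j=1: A[i]=9<=B[j]=9 take 9, i++
i=2 j=1: A[i]=10>B[j]=9 take 9, j++
i=2 j=2: A[i]=10<=B[j]=15 take 10, i++
i=3 j=2: A[i]=22>B[j]=15 take 15, j++
i=3 j=3: A[i]=22>B[j]=18 take 18, j++
i=3 j=4: A[i]=22<=B[j]=25 take 22, i++
i=4 j=4: A[i]=33>B[j]=25 take 25, j++
i=4 j=5: A[i]=33>B[j]=27 take 27, j++
i=4 j=6: A[i]=33>B[j]=28 take 28, j++
i=4 j=7: A[i]=33>B[j]=32 take 32, j++
i=4 j=8: A[i]=33<=B[j]=34 take 33, i++
i=5 j=8: A[i]=37>B[j]=34 take 34, j++
i=5 j=9: B done, take A[i]=37, i++
i=6 j=9: B done, take A[i]=39, i++

merged[13] = 34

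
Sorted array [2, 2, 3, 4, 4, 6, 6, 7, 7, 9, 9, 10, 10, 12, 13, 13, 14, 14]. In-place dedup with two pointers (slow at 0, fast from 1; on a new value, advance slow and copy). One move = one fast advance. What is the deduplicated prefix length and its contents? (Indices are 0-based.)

length 10; prefix = [2, 3, 4, 6, 7, 9, 10, 12, 13, 14]

(s=0,f=1) a[fast]=2=a[slow] dup → fast++
(s=0,f=2) a[fast]=3≠a[slow]=2 write a[1]=3 → slow++,fast++
(s=1,f=3) a[fast]=4≠a[slow]=3 write a[2]=4 → slow++,fast++
(s=2,f=4) a[fast]=4=a[slow] dup → fast++
(s=2,f=5) a[fast]=6≠a[slow]=4 write a[3]=6 → slow++,fast++
(s=3,f=6) a[fast]=6=a[slow] dup → fast++
(s=3,f=7) a[fast]=7≠a[slow]=6 write a[4]=7 → slow++,fast++
(s=4,f=8) a[fast]=7=a[slow] dup → fast++
(s=4,f=9) a[fast]=9≠a[slow]=7 write a[5]=9 → slow++,fast++
(s=5,f=10) a[fast]=9=a[slow] dup → fast++
(s=5,f=11) a[fast]=10≠a[slow]=9 write a[6]=10 → slow++,fast++
(s=6,f=12) a[fast]=10=a[slow] dup → fast++
(s=6,f=13) a[fast]=12≠a[slow]=10 write a[7]=12 → slow++,fast++
(s=7,f=14) a[fast]=13≠a[slow]=12 write a[8]=13 → slow++,fast++
(s=8,f=15) a[fast]=13=a[slow] dup → fast++
(s=8,f=16) a[fast]=14≠a[slow]=13 write a[9]=14 → slow++,fast++
(s=9,f=17) a[fast]=14=a[slow] dup → fast++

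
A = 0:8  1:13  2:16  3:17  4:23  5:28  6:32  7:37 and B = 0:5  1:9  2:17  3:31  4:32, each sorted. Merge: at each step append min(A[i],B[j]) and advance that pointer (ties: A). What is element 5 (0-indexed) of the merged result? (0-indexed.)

[i=0,j=0] A[i]=8>B[j]=5 take 5 → j++
[i=0,j=1] A[i]=8<=B[j]=9 take 8 → i++
[i=1,j=1] A[i]=13>B[j]=9 take 9 → j++
[i=1,j=2] A[i]=13<=B[j]=17 take 13 → i++
[i=2,j=2] A[i]=16<=B[j]=17 take 16 → i++
[i=3,j=2] A[i]=17<=B[j]=17 take 17 → i++
[i=4,j=2] A[i]=23>B[j]=17 take 17 → j++
[i=4,j=3] A[i]=23<=B[j]=31 take 23 → i++
[i=5,j=3] A[i]=28<=B[j]=31 take 28 → i++
[i=6,j=3] A[i]=32>B[j]=31 take 31 → j++
[i=6,j=4] A[i]=32<=B[j]=32 take 32 → i++
[i=7,j=4] A[i]=37>B[j]=32 take 32 → j++
[i=7,j=5] B done, take A[i]=37 → i++

merged[5] = 17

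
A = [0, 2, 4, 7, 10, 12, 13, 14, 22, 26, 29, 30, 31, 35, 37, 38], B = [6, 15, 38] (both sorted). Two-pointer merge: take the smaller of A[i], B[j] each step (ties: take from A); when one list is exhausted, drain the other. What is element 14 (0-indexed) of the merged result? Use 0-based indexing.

[i=0,j=0] A[i]=0<=B[j]=6 take 0 → i++
[i=1,j=0] A[i]=2<=B[j]=6 take 2 → i++
[i=2,j=0] A[i]=4<=B[j]=6 take 4 → i++
[i=3,j=0] A[i]=7>B[j]=6 take 6 → j++
[i=3,j=1] A[i]=7<=B[j]=15 take 7 → i++
[i=4,j=1] A[i]=10<=B[j]=15 take 10 → i++
[i=5,j=1] A[i]=12<=B[j]=15 take 12 → i++
[i=6,j=1] A[i]=13<=B[j]=15 take 13 → i++
[i=7,j=1] A[i]=14<=B[j]=15 take 14 → i++
[i=8,j=1] A[i]=22>B[j]=15 take 15 → j++
[i=8,j=2] A[i]=22<=B[j]=38 take 22 → i++
[i=9,j=2] A[i]=26<=B[j]=38 take 26 → i++
[i=10,j=2] A[i]=29<=B[j]=38 take 29 → i++
[i=11,j=2] A[i]=30<=B[j]=38 take 30 → i++
[i=12,j=2] A[i]=31<=B[j]=38 take 31 → i++
[i=13,j=2] A[i]=35<=B[j]=38 take 35 → i++
[i=14,j=2] A[i]=37<=B[j]=38 take 37 → i++
[i=15,j=2] A[i]=38<=B[j]=38 take 38 → i++
[i=16,j=2] A done, take B[j]=38 → j++

merged[14] = 31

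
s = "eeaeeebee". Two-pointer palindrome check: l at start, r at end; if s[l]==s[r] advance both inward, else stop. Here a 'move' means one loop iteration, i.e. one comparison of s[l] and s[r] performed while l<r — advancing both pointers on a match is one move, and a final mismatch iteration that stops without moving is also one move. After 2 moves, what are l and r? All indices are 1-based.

[1,9] 'e'=='e' → l++,r--
[2,8] 'e'=='e' → l++,r--

l=3, r=7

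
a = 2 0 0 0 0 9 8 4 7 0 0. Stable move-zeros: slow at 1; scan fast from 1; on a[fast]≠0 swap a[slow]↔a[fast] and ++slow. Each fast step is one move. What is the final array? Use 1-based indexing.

[2, 9, 8, 4, 7, 0, 0, 0, 0, 0, 0]

(s=1,f=1) a[fast]=2≠0 swap→a[1]=2 → slow++,fast++
(s=2,f=2) a[fast]=0 → fast++
(s=2,f=3) a[fast]=0 → fast++
(s=2,f=4) a[fast]=0 → fast++
(s=2,f=5) a[fast]=0 → fast++
(s=2,f=6) a[fast]=9≠0 swap→a[2]=9 → slow++,fast++
(s=3,f=7) a[fast]=8≠0 swap→a[3]=8 → slow++,fast++
(s=4,f=8) a[fast]=4≠0 swap→a[4]=4 → slow++,fast++
(s=5,f=9) a[fast]=7≠0 swap→a[5]=7 → slow++,fast++
(s=6,f=10) a[fast]=0 → fast++
(s=6,f=11) a[fast]=0 → fast++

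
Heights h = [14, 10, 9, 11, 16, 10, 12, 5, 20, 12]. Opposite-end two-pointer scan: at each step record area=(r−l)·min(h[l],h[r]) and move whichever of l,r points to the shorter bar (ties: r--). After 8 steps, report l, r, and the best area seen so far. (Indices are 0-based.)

l=7, r=8, best area=112

l=0 r=9: min(14,12)*9=108 best=108 *, r--
l=0 r=8: min(14,20)*8=112 best=112 *, l++
l=1 r=8: min(10,20)*7=70 best=112, l++
l=2 r=8: min(9,20)*6=54 best=112, l++
l=3 r=8: min(11,20)*5=55 best=112, l++
l=4 r=8: min(16,20)*4=64 best=112, l++
l=5 r=8: min(10,20)*3=30 best=112, l++
l=6 r=8: min(12,20)*2=24 best=112, l++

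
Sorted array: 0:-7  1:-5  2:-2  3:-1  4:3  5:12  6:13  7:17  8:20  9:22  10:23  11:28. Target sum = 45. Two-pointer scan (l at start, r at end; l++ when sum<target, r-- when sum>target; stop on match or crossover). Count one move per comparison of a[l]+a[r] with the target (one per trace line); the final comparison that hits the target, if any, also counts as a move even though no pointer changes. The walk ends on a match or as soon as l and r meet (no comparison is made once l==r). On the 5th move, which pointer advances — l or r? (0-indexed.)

l

l=0 r=11: -7+28=21 <45, l++
l=1 r=11: -5+28=23 <45, l++
l=2 r=11: -2+28=26 <45, l++
l=3 r=11: -1+28=27 <45, l++
l=4 r=11: 3+28=31 <45, l++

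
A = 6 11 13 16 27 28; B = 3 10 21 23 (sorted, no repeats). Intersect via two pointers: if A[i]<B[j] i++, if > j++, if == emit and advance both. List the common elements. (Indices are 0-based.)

intersection = []

[i=0,j=0] 6>3 → j++
[i=0,j=1] 6<10 → i++
[i=1,j=1] 11>10 → j++
[i=1,j=2] 11<21 → i++
[i=2,j=2] 13<21 → i++
[i=3,j=2] 16<21 → i++
[i=4,j=2] 27>21 → j++
[i=4,j=3] 27>23 → j++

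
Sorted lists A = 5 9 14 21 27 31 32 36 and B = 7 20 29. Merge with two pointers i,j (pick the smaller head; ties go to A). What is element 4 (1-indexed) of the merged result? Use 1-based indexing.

merged[4] = 14

i=1 j=1: A[i]=5<=B[j]=7 take 5, i++
i=2 j=1: A[i]=9>B[j]=7 take 7, j++
i=2 j=2: A[i]=9<=B[j]=20 take 9, i++
i=3 j=2: A[i]=14<=B[j]=20 take 14, i++
i=4 j=2: A[i]=21>B[j]=20 take 20, j++
i=4 j=3: A[i]=21<=B[j]=29 take 21, i++
i=5 j=3: A[i]=27<=B[j]=29 take 27, i++
i=6 j=3: A[i]=31>B[j]=29 take 29, j++
i=6 j=4: B done, take A[i]=31, i++
i=7 j=4: B done, take A[i]=32, i++
i=8 j=4: B done, take A[i]=36, i++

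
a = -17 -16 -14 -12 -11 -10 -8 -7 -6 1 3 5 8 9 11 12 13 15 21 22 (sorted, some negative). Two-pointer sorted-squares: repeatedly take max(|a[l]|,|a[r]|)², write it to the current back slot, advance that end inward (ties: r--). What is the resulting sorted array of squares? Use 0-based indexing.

[0,19] |-17|<=|22| out[19]=484 → r--
[0,18] |-17|<=|21| out[18]=441 → r--
[0,17] |-17|>|15| out[17]=289 → l++
[1,17] |-16|>|15| out[16]=256 → l++
[2,17] |-14|<=|15| out[15]=225 → r--
[2,16] |-14|>|13| out[14]=196 → l++
[3,16] |-12|<=|13| out[13]=169 → r--
[3,15] |-12|<=|12| out[12]=144 → r--
[3,14] |-12|>|11| out[11]=144 → l++
[4,14] |-11|<=|11| out[10]=121 → r--
[4,13] |-11|>|9| out[9]=121 → l++
[5,13] |-10|>|9| out[8]=100 → l++
[6,13] |-8|<=|9| out[7]=81 → r--
[6,12] |-8|<=|8| out[6]=64 → r--
[6,11] |-8|>|5| out[5]=64 → l++
[7,11] |-7|>|5| out[4]=49 → l++
[8,11] |-6|>|5| out[3]=36 → l++
[9,11] |1|<=|5| out[2]=25 → r--
[9,10] |1|<=|3| out[1]=9 → r--
[9,9] |1|<=|1| out[0]=1 → r--

[1, 9, 25, 36, 49, 64, 64, 81, 100, 121, 121, 144, 144, 169, 196, 225, 256, 289, 441, 484]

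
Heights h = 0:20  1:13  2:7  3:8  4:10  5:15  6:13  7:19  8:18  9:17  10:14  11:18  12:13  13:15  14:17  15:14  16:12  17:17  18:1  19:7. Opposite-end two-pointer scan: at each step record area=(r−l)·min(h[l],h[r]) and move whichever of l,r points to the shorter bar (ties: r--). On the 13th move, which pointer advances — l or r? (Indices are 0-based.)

r

[0,19] min(20,7)*19=133 best=133 * → r--
[0,18] min(20,1)*18=18 best=133 → r--
[0,17] min(20,17)*17=289 best=289 * → r--
[0,16] min(20,12)*16=192 best=289 → r--
[0,15] min(20,14)*15=210 best=289 → r--
[0,14] min(20,17)*14=238 best=289 → r--
[0,13] min(20,15)*13=195 best=289 → r--
[0,12] min(20,13)*12=156 best=289 → r--
[0,11] min(20,18)*11=198 best=289 → r--
[0,10] min(20,14)*10=140 best=289 → r--
[0,9] min(20,17)*9=153 best=289 → r--
[0,8] min(20,18)*8=144 best=289 → r--
[0,7] min(20,19)*7=133 best=289 → r--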